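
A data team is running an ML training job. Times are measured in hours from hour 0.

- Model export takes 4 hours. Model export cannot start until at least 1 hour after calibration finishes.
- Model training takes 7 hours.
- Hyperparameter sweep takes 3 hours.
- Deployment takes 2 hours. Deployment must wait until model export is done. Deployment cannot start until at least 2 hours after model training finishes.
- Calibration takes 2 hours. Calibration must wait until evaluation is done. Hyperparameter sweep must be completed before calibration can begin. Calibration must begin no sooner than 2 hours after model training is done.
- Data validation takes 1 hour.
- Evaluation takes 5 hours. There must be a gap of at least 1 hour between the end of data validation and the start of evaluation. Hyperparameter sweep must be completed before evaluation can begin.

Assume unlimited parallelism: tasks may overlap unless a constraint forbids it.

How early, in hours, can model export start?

Model training has no prerequisites, so it starts at hour 0 and finishes at hour 7.
Nothing blocks hyperparameter sweep, so it runs from hour 0 to hour 3.
Data validation has no prerequisites, so it starts at hour 0 and finishes at hour 1.
Evaluation needs all of data validation (finishes hour 1, plus 1-hour gap → hour 2); hyperparameter sweep (finishes hour 3). That puts its earliest start at hour 3; it finishes at 3 + 5 = hour 8.
Calibration cannot start until evaluation (finishes hour 8); hyperparameter sweep (finishes hour 3); model training (finishes hour 7, plus 2-hour gap → hour 9). The controlling bound is hour 9, so calibration finishes at 9 + 2 = hour 11.
Model export waits on calibration (finishes hour 11, plus 1-hour gap → hour 12), so the earliest it can start is hour 12.

12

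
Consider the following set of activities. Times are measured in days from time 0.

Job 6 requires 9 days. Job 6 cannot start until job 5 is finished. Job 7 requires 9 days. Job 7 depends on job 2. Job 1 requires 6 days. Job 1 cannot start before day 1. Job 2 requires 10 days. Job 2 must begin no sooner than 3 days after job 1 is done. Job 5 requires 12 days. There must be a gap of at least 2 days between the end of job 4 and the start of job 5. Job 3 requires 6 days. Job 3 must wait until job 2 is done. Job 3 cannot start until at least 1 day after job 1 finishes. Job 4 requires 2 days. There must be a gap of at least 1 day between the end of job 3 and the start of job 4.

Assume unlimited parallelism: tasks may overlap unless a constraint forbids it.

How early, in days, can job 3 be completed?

26

After its own release at day 1, job 1 can start at day 1 and finishes at day 7.
Job 2 waits on job 1 (finishes day 7, plus 3-day gap → day 10), so it starts at day 10 and finishes at 10 + 10 = day 20.
For job 3: job 2 (finishes day 20); job 1 (finishes day 7, plus 1-day gap → day 8). Taking the maximum gives a start of day 20, and it finishes at 20 + 6 = day 26.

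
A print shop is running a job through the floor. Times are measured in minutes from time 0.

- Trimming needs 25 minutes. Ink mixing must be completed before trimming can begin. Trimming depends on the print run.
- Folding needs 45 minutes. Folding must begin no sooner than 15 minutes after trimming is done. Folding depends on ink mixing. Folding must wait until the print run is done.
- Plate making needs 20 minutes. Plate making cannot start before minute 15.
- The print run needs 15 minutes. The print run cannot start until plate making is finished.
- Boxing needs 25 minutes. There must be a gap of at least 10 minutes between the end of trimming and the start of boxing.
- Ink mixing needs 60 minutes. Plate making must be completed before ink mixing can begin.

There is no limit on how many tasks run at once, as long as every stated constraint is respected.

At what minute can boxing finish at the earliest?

155

After its own release at minute 15, plate making can start at minute 15 and finishes at minute 35.
The print run waits on plate making (finishes minute 35), so it starts at minute 35 and finishes at 35 + 15 = minute 50.
Ink mixing cannot begin until plate making (finishes minute 35). It runs from minute 35 to 35 + 60 = minute 95.
Trimming has to wait for ink mixing (finishes minute 95); the print run (finishes minute 50). The latest of these is minute 95, so trimming runs minute 95 to 95 + 25 = minute 120.
Boxing waits on trimming (finishes minute 120, plus 10-minute gap → minute 130), so it starts at minute 130 and finishes at 130 + 25 = minute 155.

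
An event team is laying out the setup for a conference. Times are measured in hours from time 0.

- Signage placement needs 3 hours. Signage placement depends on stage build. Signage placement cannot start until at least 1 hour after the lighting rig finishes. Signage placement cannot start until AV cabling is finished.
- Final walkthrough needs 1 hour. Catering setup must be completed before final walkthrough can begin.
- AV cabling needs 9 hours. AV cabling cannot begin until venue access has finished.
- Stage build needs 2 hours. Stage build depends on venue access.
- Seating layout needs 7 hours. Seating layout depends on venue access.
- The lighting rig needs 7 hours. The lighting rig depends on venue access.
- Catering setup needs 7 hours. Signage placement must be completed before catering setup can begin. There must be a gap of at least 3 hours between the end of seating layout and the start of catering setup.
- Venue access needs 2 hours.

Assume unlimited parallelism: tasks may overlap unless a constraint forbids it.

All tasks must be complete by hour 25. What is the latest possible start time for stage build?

12

To finish by hour 25, final walkthrough (duration 1) must start no later than hour 24.
Catering setup has to be done before final walkthrough (must start by hour 24). That means finishing by hour 24, i.e. starting by 24 − 7 = hour 17.
Signage placement has to be done before catering setup (must start by hour 17). That means finishing by hour 17, i.e. starting by 17 − 3 = hour 14.
Stage build must finish before signage placement (must start by hour 14). With a 2-hour duration, stage build must start by 14 − 2 = hour 12.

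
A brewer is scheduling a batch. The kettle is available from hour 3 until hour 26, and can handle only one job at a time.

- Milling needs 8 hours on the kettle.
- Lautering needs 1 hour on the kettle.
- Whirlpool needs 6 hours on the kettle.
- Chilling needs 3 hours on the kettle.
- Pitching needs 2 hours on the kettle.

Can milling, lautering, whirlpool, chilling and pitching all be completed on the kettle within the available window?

Yes

The kettle window is 26 − 3 = 23 hours.
Running back to back, the jobs need 8 + 1 + 6 + 3 + 2 = 20 hours on the kettle.
Since 20 ≤ 23, they fit within the window.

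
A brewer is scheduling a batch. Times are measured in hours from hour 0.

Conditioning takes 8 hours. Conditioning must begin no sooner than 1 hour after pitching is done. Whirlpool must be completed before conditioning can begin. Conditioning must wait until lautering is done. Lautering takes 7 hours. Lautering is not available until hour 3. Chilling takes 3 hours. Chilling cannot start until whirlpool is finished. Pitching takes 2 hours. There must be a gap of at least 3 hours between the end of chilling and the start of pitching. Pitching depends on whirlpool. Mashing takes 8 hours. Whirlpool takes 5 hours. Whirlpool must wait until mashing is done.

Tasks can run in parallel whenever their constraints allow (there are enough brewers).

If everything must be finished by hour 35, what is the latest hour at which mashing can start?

5

Nothing follows conditioning; the deadline of hour 35 is its only limit. It must start by 35 − 8 = hour 27.
Pitching must finish before conditioning (must start by hour 27, minus 1-hour gap → hour 26). With a 2-hour duration, pitching must start by 26 − 2 = hour 24.
Chilling has to be done before pitching (must start by hour 24, minus 3-hour gap → hour 21). That means finishing by hour 21, i.e. starting by 21 − 3 = hour 18.
For whirlpool: chilling (must start by hour 18); pitching (must start by hour 24); conditioning (must start by hour 27). The most restrictive is hour 18; with a 5-hour duration, whirlpool must start by hour 13.
Mashing has to be done before whirlpool (must start by hour 13). That means finishing by hour 13, i.e. starting by 13 − 8 = hour 5.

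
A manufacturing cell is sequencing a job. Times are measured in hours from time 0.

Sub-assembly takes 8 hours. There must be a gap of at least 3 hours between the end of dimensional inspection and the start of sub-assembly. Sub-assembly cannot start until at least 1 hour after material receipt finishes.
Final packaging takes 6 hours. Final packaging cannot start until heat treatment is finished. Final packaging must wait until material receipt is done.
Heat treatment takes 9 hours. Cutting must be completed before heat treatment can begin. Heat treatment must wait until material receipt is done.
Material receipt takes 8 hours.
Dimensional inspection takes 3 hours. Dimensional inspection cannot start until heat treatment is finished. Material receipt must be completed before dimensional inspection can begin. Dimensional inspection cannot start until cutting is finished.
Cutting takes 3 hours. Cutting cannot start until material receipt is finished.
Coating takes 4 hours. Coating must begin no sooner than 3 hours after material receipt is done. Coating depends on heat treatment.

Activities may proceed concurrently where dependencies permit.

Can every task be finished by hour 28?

No

Nothing blocks material receipt, so it runs from hour 0 to hour 8.
Cutting waits on material receipt (finishes hour 8), so it starts at hour 8 and finishes at 8 + 3 = hour 11.
Heat treatment cannot start until cutting (finishes hour 11); material receipt (finishes hour 8). The controlling bound is hour 11, so heat treatment finishes at 11 + 9 = hour 20.
Final packaging has to wait for heat treatment (finishes hour 20); material receipt (finishes hour 8). The latest of these is hour 20, so final packaging runs hour 20 to 20 + 6 = hour 26.
For coating: material receipt (finishes hour 8, plus 3-hour gap → hour 11); heat treatment (finishes hour 20). Taking the maximum gives a start of hour 20, and it finishes at 20 + 4 = hour 24.
For dimensional inspection: heat treatment (finishes hour 20); material receipt (finishes hour 8); cutting (finishes hour 11). Taking the maximum gives a start of hour 20, and it finishes at 20 + 3 = hour 23.
Sub-assembly needs all of dimensional inspection (finishes hour 23, plus 3-hour gap → hour 26); material receipt (finishes hour 8, plus 1-hour gap → hour 9). That puts its earliest start at hour 26; it finishes at 26 + 8 = hour 34.
The earliest everything can be done is hour 34, which is after the deadline of 28, so it is not possible.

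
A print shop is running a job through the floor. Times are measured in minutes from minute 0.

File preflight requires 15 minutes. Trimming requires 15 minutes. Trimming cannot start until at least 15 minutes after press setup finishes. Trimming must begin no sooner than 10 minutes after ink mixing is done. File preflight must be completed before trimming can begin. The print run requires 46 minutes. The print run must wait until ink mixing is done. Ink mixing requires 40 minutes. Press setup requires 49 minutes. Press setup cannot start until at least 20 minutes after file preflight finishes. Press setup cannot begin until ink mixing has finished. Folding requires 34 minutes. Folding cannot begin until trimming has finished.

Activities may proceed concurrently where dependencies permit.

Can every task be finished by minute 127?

No

Nothing blocks ink mixing, so it runs from minute 0 to minute 40.
The print run cannot begin until ink mixing (finishes minute 40). It runs from minute 40 to 40 + 46 = minute 86.
File preflight has no prerequisites, so it starts at minute 0 and finishes at minute 15.
Press setup has to wait for file preflight (finishes minute 15, plus 20-minute gap → minute 35); ink mixing (finishes minute 40). The latest of these is minute 40, so press setup runs minute 40 to 40 + 49 = minute 89.
Trimming cannot start until press setup (finishes minute 89, plus 15-minute gap → minute 104); ink mixing (finishes minute 40, plus 10-minute gap → minute 50); file preflight (finishes minute 15). The controlling bound is minute 104, so trimming finishes at 104 + 15 = minute 119.
Folding waits on trimming (finishes minute 119), so it starts at minute 119 and finishes at 119 + 34 = minute 153.
The earliest everything can be done is minute 153, which is after the deadline of 127, so it is not possible.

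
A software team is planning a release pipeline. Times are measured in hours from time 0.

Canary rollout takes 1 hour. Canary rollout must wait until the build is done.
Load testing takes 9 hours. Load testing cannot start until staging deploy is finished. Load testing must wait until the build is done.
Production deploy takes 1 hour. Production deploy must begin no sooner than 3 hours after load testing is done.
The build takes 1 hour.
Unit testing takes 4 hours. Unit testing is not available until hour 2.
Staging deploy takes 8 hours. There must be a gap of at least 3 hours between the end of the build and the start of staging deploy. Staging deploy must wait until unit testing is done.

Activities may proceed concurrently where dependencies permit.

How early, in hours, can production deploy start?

After its own release at hour 2, unit testing can start at hour 2 and finishes at hour 6.
The build has no prerequisites, so it starts at hour 0 and finishes at hour 1.
Staging deploy needs all of the build (finishes hour 1, plus 3-hour gap → hour 4); unit testing (finishes hour 6). That puts its earliest start at hour 6; it finishes at 6 + 8 = hour 14.
Load testing has to wait for staging deploy (finishes hour 14); the build (finishes hour 1). The latest of these is hour 14, so load testing runs hour 14 to 14 + 9 = hour 23.
Production deploy waits on load testing (finishes hour 23, plus 3-hour gap → hour 26), so the earliest it can start is hour 26.

26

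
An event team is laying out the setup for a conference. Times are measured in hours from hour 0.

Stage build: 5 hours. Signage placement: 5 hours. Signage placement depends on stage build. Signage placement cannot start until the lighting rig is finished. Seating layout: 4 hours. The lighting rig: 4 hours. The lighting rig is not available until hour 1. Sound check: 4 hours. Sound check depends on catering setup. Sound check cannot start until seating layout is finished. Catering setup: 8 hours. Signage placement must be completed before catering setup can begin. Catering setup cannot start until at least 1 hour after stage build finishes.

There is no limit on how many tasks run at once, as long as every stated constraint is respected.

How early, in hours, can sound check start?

Seating layout can start immediately at hour 0; it finishes at hour 4.
The lighting rig cannot begin until its own release at hour 1. It runs from hour 1 to 1 + 4 = hour 5.
Nothing blocks stage build, so it runs from hour 0 to hour 5.
Signage placement has to wait for stage build (finishes hour 5); the lighting rig (finishes hour 5). The latest of these is hour 5, so signage placement runs hour 5 to 5 + 5 = hour 10.
Catering setup needs all of signage placement (finishes hour 10); stage build (finishes hour 5, plus 1-hour gap → hour 6). That puts its earliest start at hour 10; it finishes at 10 + 8 = hour 18.
Sound check waits on catering setup (finishes hour 18); seating layout (finishes hour 4). The latest of these is hour 18, which is the earliest sound check can start.

18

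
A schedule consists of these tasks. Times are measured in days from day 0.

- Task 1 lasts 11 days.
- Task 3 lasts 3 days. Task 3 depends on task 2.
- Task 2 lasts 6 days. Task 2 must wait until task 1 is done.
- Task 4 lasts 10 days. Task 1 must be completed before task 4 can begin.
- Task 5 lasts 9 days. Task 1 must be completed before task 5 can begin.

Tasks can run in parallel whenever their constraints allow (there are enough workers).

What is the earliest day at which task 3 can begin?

17

Task 1 can start immediately at day 0; it finishes at day 11.
Task 2 waits on task 1 (finishes day 11), so it starts at day 11 and finishes at 11 + 6 = day 17.
Task 3 waits on task 2 (finishes day 17), so the earliest it can start is day 17.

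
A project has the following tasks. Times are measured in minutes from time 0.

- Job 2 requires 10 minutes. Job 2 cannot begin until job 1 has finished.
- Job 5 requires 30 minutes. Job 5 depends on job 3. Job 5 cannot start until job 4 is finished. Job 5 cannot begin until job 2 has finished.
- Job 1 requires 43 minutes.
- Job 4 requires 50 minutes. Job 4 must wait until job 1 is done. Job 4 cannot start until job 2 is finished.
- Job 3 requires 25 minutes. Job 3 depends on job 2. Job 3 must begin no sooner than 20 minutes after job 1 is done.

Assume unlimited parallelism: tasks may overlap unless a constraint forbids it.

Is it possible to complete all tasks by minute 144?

Job 1 can start immediately at minute 0; it finishes at minute 43.
Job 2 cannot begin until job 1 (finishes minute 43). It runs from minute 43 to 43 + 10 = minute 53.
Job 4 cannot start until job 1 (finishes minute 43); job 2 (finishes minute 53). The controlling bound is minute 53, so job 4 finishes at 53 + 50 = minute 103.
For job 3: job 2 (finishes minute 53); job 1 (finishes minute 43, plus 20-minute gap → minute 63). Taking the maximum gives a start of minute 63, and it finishes at 63 + 25 = minute 88.
For job 5: job 3 (finishes minute 88); job 4 (finishes minute 103); job 2 (finishes minute 53). Taking the maximum gives a start of minute 103, and it finishes at 103 + 30 = minute 133.
Every task is finished by minute 133, which is no later than the deadline of 144, so the schedule is feasible.

Yes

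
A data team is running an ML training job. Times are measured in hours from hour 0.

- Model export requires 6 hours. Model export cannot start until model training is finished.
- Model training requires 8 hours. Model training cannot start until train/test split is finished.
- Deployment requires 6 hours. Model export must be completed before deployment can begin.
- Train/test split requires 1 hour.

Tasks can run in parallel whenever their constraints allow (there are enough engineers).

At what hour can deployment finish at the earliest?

Nothing blocks train/test split, so it runs from hour 0 to hour 1.
Model training cannot begin until train/test split (finishes hour 1). It runs from hour 1 to 1 + 8 = hour 9.
After model training (finishes hour 9), model export can start at hour 9 and finishes at hour 15.
After model export (finishes hour 15), deployment can start at hour 15 and finishes at hour 21.

21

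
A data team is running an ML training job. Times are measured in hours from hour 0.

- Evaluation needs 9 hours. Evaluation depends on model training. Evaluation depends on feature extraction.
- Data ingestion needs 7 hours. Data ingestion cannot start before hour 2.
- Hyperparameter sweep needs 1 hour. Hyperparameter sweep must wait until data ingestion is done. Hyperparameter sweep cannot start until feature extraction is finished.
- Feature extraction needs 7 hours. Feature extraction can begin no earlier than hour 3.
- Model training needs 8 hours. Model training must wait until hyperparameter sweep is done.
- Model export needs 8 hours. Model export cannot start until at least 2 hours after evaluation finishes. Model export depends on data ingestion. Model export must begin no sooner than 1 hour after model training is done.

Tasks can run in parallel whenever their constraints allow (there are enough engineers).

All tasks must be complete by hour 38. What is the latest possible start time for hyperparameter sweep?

Model export has no dependents, so it just needs to finish by hour 38. Starting by 38 − 8 = hour 30 achieves that.
Evaluation must finish before model export (must start by hour 30, minus 2-hour gap → hour 28). With a 9-hour duration, evaluation must start by 28 − 9 = hour 19.
Model training must finish in time for evaluation (must start by hour 19); model export (must start by hour 30, minus 1-hour gap → hour 29). The tightest is hour 19, so model training must start by 19 − 8 = hour 11.
Hyperparameter sweep must finish before model training (must start by hour 11). With a 1-hour duration, hyperparameter sweep must start by 11 − 1 = hour 10.

10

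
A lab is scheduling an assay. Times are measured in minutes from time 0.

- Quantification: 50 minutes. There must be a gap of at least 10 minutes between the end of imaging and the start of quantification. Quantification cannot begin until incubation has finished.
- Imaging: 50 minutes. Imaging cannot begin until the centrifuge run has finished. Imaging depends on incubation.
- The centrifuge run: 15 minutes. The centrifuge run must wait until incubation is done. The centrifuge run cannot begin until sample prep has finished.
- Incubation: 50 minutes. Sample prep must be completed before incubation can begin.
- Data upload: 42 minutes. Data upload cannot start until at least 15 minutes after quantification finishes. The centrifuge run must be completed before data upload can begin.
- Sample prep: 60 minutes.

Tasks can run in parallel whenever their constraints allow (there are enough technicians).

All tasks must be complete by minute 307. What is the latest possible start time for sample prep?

15

Nothing follows data upload; the deadline of minute 307 is its only limit. It must start by 307 − 42 = minute 265.
Quantification has to be done before data upload (must start by minute 265, minus 15-minute gap → minute 250). That means finishing by minute 250, i.e. starting by 250 − 50 = minute 200.
Since quantification (must start by minute 200, minus 10-minute gap → minute 190) depends on it, imaging must finish by minute 190. Backing off its 50-minute duration gives a latest start of minute 140.
The centrifuge run feeds imaging (must start by minute 140); data upload (must start by minute 265). Taking the minimum, the centrifuge run must finish by minute 140 and start by 140 − 15 = minute 125.
Incubation must finish in time for the centrifuge run (must start by minute 125); imaging (must start by minute 140); quantification (must start by minute 200). The tightest is minute 125, so incubation must start by 125 − 50 = minute 75.
Sample prep feeds incubation (must start by minute 75); the centrifuge run (must start by minute 125). Taking the minimum, sample prep must finish by minute 75 and start by 75 − 60 = minute 15.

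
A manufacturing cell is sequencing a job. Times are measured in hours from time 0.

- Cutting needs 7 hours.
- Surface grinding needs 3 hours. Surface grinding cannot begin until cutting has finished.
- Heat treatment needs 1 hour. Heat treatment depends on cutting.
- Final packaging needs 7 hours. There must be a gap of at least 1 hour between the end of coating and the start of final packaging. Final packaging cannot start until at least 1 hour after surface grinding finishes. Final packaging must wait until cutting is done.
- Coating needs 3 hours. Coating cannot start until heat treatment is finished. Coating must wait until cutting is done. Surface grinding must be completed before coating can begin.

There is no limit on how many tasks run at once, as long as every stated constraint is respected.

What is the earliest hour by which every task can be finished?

21

Cutting can start immediately at hour 0; it finishes at hour 7.
Surface grinding waits on cutting (finishes hour 7), so it starts at hour 7 and finishes at 7 + 3 = hour 10.
Heat treatment waits on cutting (finishes hour 7), so it starts at hour 7 and finishes at 7 + 1 = hour 8.
Coating has to wait for heat treatment (finishes hour 8); cutting (finishes hour 7); surface grinding (finishes hour 10). The latest of these is hour 10, so coating runs hour 10 to 10 + 3 = hour 13.
Final packaging needs all of coating (finishes hour 13, plus 1-hour gap → hour 14); surface grinding (finishes hour 10, plus 1-hour gap → hour 11); cutting (finishes hour 7). That puts its earliest start at hour 14; it finishes at 14 + 7 = hour 21.
All tasks are finished once the last one completes. Finish times: Cutting at 7, Heat treatment at 8, Surface grinding at 10, Coating at 13, Final packaging at 21. The latest is hour 21.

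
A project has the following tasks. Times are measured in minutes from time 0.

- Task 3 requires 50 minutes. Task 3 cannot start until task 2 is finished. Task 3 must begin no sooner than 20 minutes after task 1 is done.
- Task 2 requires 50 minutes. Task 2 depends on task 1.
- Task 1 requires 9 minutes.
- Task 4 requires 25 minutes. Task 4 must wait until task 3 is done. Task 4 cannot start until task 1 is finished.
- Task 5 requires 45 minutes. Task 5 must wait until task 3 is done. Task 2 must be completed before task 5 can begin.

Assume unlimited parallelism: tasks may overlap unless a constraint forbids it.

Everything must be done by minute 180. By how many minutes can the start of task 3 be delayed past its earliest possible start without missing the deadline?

26

Nothing blocks task 1, so it runs from minute 0 to minute 9.
Task 2 cannot begin until task 1 (finishes minute 9). It runs from minute 9 to 9 + 50 = minute 59.
Task 3 needs all of task 2 (finishes minute 59); task 1 (finishes minute 9, plus 20-minute gap → minute 29). That puts its earliest start at minute 59; it finishes at 59 + 50 = minute 109.

Working backward from the deadline:
Task 4 has no dependents, so it just needs to finish by minute 180. Starting by 180 − 25 = minute 155 achieves that.
Task 5 must finish by minute 180; it takes 45 minutes, so it must start by 180 − 45 = minute 135.
Task 3 feeds task 4 (must start by minute 155); task 5 (must start by minute 135). Taking the minimum, task 3 must finish by minute 135 and start by 135 − 50 = minute 85.
So task 3 can start as early as minute 59 and as late as minute 85, giving 85 − 59 = 26 minutes of slack.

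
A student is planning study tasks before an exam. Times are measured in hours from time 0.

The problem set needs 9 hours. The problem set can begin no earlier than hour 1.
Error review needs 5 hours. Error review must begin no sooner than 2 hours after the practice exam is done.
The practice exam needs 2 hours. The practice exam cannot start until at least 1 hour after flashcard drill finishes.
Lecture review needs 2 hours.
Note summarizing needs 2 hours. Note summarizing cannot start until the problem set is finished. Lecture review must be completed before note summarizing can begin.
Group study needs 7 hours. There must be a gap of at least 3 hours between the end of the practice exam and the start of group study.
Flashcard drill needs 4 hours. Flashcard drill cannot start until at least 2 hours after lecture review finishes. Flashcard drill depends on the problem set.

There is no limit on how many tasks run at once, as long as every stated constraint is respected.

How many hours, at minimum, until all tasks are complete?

27

After its own release at hour 1, the problem set can start at hour 1 and finishes at hour 10.
Lecture review has no prerequisites, so it starts at hour 0 and finishes at hour 2.
Note summarizing cannot start until the problem set (finishes hour 10); lecture review (finishes hour 2). The controlling bound is hour 10, so note summarizing finishes at 10 + 2 = hour 12.
Flashcard drill needs all of lecture review (finishes hour 2, plus 2-hour gap → hour 4); the problem set (finishes hour 10). That puts its earliest start at hour 10; it finishes at 10 + 4 = hour 14.
After flashcard drill (finishes hour 14, plus 1-hour gap → hour 15), the practice exam can start at hour 15 and finishes at hour 17.
After the practice exam (finishes hour 17, plus 3-hour gap → hour 20), group study can start at hour 20 and finishes at hour 27.
Error review waits on the practice exam (finishes hour 17, plus 2-hour gap → hour 19), so it starts at hour 19 and finishes at 19 + 5 = hour 24.
All tasks are finished once the last one completes. Finish times: Lecture review at 2, The problem set at 10, Flashcard drill at 14, The practice exam at 17, Error review at 24, Group study at 27, Note summarizing at 12. The latest is hour 27.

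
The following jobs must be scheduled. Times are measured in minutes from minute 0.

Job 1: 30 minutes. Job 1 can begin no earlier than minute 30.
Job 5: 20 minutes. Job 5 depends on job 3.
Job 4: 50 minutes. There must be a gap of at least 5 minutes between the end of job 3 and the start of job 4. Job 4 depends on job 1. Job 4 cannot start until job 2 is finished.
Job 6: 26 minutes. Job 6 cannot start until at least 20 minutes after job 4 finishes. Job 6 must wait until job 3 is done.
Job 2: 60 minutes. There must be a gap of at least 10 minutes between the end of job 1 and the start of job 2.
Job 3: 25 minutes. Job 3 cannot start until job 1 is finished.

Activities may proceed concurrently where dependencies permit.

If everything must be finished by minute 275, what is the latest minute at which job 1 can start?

Nothing follows job 6; the deadline of minute 275 is its only limit. It must start by 275 − 26 = minute 249.
Job 4 has to be done before job 6 (must start by minute 249, minus 20-minute gap → minute 229). That means finishing by minute 229, i.e. starting by 229 − 50 = minute 179.
Job 2 must finish before job 4 (must start by minute 179). With a 60-minute duration, job 2 must start by 179 − 60 = minute 119.
To finish by minute 275, job 5 (duration 20) must start no later than minute 255.
Job 3 has several dependents: job 4 (must start by minute 179, minus 5-minute gap → minute 174); job 5 (must start by minute 255); job 6 (must start by minute 249). The earliest of those limits is minute 174, so job 3 must start by 174 − 25 = minute 149.
Job 1 feeds job 2 (must start by minute 119, minus 10-minute gap → minute 109); job 3 (must start by minute 149); job 4 (must start by minute 179). Taking the minimum, job 1 must finish by minute 109 and start by 109 − 30 = minute 79.

79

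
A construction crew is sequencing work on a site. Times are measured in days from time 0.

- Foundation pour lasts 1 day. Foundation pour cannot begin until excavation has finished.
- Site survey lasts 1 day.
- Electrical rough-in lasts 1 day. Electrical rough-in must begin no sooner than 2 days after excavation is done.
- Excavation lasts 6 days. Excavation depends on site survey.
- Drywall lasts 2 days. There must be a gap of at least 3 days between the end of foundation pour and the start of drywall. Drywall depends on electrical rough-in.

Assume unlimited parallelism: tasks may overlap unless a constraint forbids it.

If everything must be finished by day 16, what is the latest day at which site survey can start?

3

Drywall must finish by day 16; it takes 2 days, so it must start by 16 − 2 = day 14.
Foundation pour must finish before drywall (must start by day 14, minus 3-day gap → day 11). With a 1-day duration, foundation pour must start by 11 − 1 = day 10.
Electrical rough-in must finish before drywall (must start by day 14). With a 1-day duration, electrical rough-in must start by 14 − 1 = day 13.
Excavation must finish in time for foundation pour (must start by day 10); electrical rough-in (must start by day 13, minus 2-day gap → day 11). The tightest is day 10, so excavation must start by 10 − 6 = day 4.
Site survey feeds into excavation (must start by day 4); so site survey must finish by day 4 and therefore start by day 3.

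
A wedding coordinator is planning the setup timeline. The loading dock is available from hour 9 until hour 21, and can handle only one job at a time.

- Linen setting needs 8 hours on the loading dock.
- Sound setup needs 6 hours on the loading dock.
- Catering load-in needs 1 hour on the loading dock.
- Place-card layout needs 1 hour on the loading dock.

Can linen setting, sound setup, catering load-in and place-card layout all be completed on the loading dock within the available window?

The loading dock window is 21 − 9 = 12 hours.
Running back to back, the jobs need 8 + 6 + 1 + 1 = 16 hours on the loading dock.
Since 16 > 12, they cannot all fit.

No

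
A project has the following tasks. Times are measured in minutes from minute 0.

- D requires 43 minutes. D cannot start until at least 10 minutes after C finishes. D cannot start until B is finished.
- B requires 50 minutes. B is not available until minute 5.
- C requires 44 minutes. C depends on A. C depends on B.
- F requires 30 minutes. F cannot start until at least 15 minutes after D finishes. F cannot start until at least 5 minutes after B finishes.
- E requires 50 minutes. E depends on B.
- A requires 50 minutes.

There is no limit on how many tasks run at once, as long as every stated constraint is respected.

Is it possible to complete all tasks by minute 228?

B cannot begin until its own release at minute 5. It runs from minute 5 to 5 + 50 = minute 55.
After B (finishes minute 55), E can start at minute 55 and finishes at minute 105.
A has no prerequisites, so it starts at minute 0 and finishes at minute 50.
For C: A (finishes minute 50); B (finishes minute 55). Taking the maximum gives a start of minute 55, and it finishes at 55 + 44 = minute 99.
D has to wait for C (finishes minute 99, plus 10-minute gap → minute 109); B (finishes minute 55). The latest of these is minute 109, so D runs minute 109 to 109 + 43 = minute 152.
For F: D (finishes minute 152, plus 15-minute gap → minute 167); B (finishes minute 55, plus 5-minute gap → minute 60). Taking the maximum gives a start of minute 167, and it finishes at 167 + 30 = minute 197.
Every task is finished by minute 197, which is no later than the deadline of 228, so the schedule is feasible.

Yes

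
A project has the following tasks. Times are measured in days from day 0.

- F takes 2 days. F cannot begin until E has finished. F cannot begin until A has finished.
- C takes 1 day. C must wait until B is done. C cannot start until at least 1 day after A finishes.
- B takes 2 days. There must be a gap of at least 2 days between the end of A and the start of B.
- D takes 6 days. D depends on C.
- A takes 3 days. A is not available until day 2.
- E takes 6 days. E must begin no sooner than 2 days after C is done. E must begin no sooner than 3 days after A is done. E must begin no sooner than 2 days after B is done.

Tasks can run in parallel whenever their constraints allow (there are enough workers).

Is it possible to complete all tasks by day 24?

Yes

A cannot begin until its own release at day 2. It runs from day 2 to 2 + 3 = day 5.
After A (finishes day 5, plus 2-day gap → day 7), B can start at day 7 and finishes at day 9.
C has to wait for B (finishes day 9); A (finishes day 5, plus 1-day gap → day 6). The latest of these is day 9, so C runs day 9 to 9 + 1 = day 10.
E has to wait for C (finishes day 10, plus 2-day gap → day 12); A (finishes day 5, plus 3-day gap → day 8); B (finishes day 9, plus 2-day gap → day 11). The latest of these is day 12, so E runs day 12 to 12 + 6 = day 18.
F has to wait for E (finishes day 18); A (finishes day 5). The latest of these is day 18, so F runs day 18 to 18 + 2 = day 20.
D cannot begin until C (finishes day 10). It runs from day 10 to 10 + 6 = day 16.
Every task is finished by day 20, which is no later than the deadline of 24, so the schedule is feasible.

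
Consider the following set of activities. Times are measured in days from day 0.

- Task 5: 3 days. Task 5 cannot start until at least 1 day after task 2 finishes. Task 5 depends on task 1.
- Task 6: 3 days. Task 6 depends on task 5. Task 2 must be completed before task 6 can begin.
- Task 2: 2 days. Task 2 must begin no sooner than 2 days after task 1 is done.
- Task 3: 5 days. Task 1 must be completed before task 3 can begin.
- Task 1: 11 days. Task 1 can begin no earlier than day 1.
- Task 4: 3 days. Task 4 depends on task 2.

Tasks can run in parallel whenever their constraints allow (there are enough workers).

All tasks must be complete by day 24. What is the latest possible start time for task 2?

15

Task 4 must finish by day 24; it takes 3 days, so it must start by 24 − 3 = day 21.
Nothing follows task 6; the deadline of day 24 is its only limit. It must start by 24 − 3 = day 21.
Task 5 feeds into task 6 (must start by day 21); so task 5 must finish by day 21 and therefore start by day 18.
Task 2 must finish in time for task 4 (must start by day 21); task 5 (must start by day 18, minus 1-day gap → day 17); task 6 (must start by day 21). The tightest is day 17, so task 2 must start by 17 − 2 = day 15.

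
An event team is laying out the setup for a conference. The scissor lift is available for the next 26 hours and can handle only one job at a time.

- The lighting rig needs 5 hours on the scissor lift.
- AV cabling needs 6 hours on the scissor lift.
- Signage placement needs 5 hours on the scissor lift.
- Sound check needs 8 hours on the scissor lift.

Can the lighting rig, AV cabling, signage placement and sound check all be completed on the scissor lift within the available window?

Yes

Running back to back, the jobs need 5 + 6 + 5 + 8 = 24 hours on the scissor lift.
Since 24 ≤ 26, they fit within the window.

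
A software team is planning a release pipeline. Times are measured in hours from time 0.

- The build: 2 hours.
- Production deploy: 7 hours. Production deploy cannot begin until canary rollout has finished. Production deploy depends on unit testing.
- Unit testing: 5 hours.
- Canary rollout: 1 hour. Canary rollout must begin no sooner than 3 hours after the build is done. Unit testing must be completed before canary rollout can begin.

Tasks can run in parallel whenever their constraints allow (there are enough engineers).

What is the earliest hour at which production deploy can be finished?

13

Unit testing can start immediately at hour 0; it finishes at hour 5.
The build can start immediately at hour 0; it finishes at hour 2.
For canary rollout: the build (finishes hour 2, plus 3-hour gap → hour 5); unit testing (finishes hour 5). Taking the maximum gives a start of hour 5, and it finishes at 5 + 1 = hour 6.
For production deploy: canary rollout (finishes hour 6); unit testing (finishes hour 5). Taking the maximum gives a start of hour 6, and it finishes at 6 + 7 = hour 13.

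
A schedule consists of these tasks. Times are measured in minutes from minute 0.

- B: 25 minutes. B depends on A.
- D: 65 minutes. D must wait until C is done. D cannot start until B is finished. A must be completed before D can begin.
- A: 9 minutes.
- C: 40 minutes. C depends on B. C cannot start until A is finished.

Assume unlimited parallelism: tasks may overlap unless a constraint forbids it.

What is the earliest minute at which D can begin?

A can start immediately at minute 0; it finishes at minute 9.
B waits on A (finishes minute 9), so it starts at minute 9 and finishes at 9 + 25 = minute 34.
C needs all of B (finishes minute 34); A (finishes minute 9). That puts its earliest start at minute 34; it finishes at 34 + 40 = minute 74.
D waits on C (finishes minute 74); B (finishes minute 34); A (finishes minute 9). The latest of these is minute 74, which is the earliest D can start.

74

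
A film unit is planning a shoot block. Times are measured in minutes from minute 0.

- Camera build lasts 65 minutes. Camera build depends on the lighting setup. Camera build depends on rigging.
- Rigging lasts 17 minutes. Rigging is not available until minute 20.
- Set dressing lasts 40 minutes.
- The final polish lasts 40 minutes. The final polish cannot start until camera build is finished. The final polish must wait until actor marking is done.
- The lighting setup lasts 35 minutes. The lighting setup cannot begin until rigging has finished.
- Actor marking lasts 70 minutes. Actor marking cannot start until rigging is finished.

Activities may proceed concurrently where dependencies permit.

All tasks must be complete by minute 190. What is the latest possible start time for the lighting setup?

50

Nothing follows the final polish; the deadline of minute 190 is its only limit. It must start by 190 − 40 = minute 150.
Camera build has to be done before the final polish (must start by minute 150). That means finishing by minute 150, i.e. starting by 150 − 65 = minute 85.
The lighting setup has to be done before camera build (must start by minute 85). That means finishing by minute 85, i.e. starting by 85 − 35 = minute 50.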